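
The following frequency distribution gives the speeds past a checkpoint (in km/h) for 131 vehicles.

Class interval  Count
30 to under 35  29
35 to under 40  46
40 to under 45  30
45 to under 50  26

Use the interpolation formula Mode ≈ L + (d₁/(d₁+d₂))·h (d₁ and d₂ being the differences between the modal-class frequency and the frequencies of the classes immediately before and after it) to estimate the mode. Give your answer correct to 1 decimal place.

Modal class: 35 to under 40 (highest frequency 46).
d₁ = 46 − 29 = 17, d₂ = 46 − 30 = 16
Mode ≈ 35 + (17/(17+16)) × 5 = 35 + 2.5758 = 37.5758

37.6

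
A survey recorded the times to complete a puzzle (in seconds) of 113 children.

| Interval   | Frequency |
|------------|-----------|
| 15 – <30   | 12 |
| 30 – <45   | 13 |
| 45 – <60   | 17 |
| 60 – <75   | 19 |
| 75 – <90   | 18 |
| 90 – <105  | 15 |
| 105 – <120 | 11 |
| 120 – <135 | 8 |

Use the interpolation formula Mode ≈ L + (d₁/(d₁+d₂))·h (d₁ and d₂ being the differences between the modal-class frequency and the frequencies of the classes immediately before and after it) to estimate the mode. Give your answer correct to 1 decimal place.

Modal class: 60 – <75 (highest frequency 19).
d₁ = 19 − 17 = 2, d₂ = 19 − 18 = 1
Mode ≈ 60 + (2/(2+1)) × 15 = 60 + 10.0000 = 70.0000

70.0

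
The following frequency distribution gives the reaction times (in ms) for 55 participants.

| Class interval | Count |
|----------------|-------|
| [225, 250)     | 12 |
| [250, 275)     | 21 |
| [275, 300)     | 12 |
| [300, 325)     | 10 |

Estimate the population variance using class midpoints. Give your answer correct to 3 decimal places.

644.628

Midpoints: 237.5, 262.5, 287.5, 312.5
n = 55, Σfm = 14937.5, mean = 271.5909
Σfm² = 4092343.75
Σf(m − x̄)² = Σfm² − (Σfm)²/n = 4092343.75 − 14937.5²/55 = 35454.5455
Population variance = 35454.5455 / 55 = 644.6281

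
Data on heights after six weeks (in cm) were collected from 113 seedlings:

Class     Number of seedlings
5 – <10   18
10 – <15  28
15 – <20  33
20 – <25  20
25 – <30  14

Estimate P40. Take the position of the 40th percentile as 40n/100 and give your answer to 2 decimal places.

14.86

Cumulative frequencies: 18, 46, 79, 99, 113
n = 113; position = 40n/100 = 45.2.
This falls in the class 10 – <15: L = 10, F = 18, f = 28, h = 5.
40th percentile ≈ 10 + ((45.2 − 18) / 28) × 5 = 14.8571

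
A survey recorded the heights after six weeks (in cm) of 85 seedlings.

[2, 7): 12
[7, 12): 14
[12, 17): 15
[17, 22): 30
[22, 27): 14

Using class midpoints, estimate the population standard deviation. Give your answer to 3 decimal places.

Midpoints: 4.5, 9.5, 14.5, 19.5, 24.5
n = 85, Σfm = 1332.5, mean = 15.6765
Σfm² = 24471.25
Σf(m − x̄)² = Σfm² − (Σfm)²/n = 24471.25 − 1332.5²/85 = 3582.3529
Population variance = 3582.3529 / 85 = 42.1453
Standard deviation = √42.1453 = 6.4919

6.492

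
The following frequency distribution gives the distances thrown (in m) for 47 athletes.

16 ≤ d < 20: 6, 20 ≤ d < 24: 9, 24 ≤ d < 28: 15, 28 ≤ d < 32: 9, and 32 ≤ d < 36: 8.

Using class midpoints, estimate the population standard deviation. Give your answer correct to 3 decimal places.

5.008

Midpoints: 18, 22, 26, 30, 34
n = 47, Σfm = 1238, mean = 26.3404
Σfm² = 33788
Σf(m − x̄)² = Σfm² − (Σfm)²/n = 33788 − 1238²/47 = 1178.5532
Population variance = 1178.5532 / 47 = 25.0756
Standard deviation = √25.0756 = 5.0076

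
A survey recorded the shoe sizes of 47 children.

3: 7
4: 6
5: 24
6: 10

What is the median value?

5

Cumulative frequencies: 7, 13, 37, 47
n = 47, so the median is the value in position (n+1)/2 = 24.
Position 24 falls at value 5.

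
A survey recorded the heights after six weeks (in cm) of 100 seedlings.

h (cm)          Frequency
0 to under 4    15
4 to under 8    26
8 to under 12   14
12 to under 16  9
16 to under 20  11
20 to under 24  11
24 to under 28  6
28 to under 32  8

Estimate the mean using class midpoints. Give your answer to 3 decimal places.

12.880

Midpoints: 2, 6, 10, 14, 18, 22, 26, 30
Σfm = 15×2 + 26×6 + 14×10 + 9×14 + 11×18 + 11×22 + 6×26 + 8×30 = 1288
n = Σf = 100
Mean = 1288 / 100 = 12.8800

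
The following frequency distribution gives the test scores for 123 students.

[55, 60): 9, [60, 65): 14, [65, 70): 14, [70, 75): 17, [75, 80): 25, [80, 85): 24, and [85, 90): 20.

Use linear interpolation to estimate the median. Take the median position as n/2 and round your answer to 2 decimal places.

Cumulative frequencies: 9, 23, 37, 54, 79, 103, 123
n = 123; position = n/2 = 61.5.
This falls in the class [75, 80): L = 75, F = 54, f = 25, h = 5.
Median ≈ 75 + ((61.5 − 54) / 25) × 5 = 76.5000

76.50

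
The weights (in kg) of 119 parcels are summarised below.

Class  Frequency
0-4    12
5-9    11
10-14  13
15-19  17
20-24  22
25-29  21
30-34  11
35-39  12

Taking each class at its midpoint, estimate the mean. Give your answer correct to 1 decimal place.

20.1

Midpoints: 2, 7, 12, 17, 22, 27, 32, 37
Σfm = 12×2 + 11×7 + 13×12 + 17×17 + 22×22 + 21×27 + 11×32 + 12×37 = 2393
n = Σf = 119
Mean = 2393 / 119 = 20.1092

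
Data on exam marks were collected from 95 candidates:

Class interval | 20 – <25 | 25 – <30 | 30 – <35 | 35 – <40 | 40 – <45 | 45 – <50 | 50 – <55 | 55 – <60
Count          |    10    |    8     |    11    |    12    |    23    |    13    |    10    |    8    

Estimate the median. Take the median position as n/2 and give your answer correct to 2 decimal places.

Cumulative frequencies: 10, 18, 29, 41, 64, 77, 87, 95
n = 95; position = n/2 = 47.5.
This falls in the class 40 – <45: L = 40, F = 41, f = 23, h = 5.
Median ≈ 40 + ((47.5 − 41) / 23) × 5 = 41.4130

41.41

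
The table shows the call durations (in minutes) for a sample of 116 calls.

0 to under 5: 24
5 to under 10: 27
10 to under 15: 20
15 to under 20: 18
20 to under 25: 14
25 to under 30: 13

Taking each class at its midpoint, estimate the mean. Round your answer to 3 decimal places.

12.931

Midpoints: 2.5, 7.5, 12.5, 17.5, 22.5, 27.5
Σfm = 24×2.5 + 27×7.5 + 20×12.5 + 18×17.5 + 14×22.5 + 13×27.5 = 1500
n = Σf = 116
Mean = 1500 / 116 = 12.9310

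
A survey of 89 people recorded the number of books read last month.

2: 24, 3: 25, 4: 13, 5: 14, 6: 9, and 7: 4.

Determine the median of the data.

3

Cumulative frequencies: 24, 49, 62, 76, 85, 89
n = 89, so the median is the value in position (n+1)/2 = 45.
Position 45 falls at value 3.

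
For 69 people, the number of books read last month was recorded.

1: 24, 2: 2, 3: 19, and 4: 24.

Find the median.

Cumulative frequencies: 24, 26, 45, 69
n = 69, so the median is the value in position (n+1)/2 = 35.
Position 35 falls at value 3.

3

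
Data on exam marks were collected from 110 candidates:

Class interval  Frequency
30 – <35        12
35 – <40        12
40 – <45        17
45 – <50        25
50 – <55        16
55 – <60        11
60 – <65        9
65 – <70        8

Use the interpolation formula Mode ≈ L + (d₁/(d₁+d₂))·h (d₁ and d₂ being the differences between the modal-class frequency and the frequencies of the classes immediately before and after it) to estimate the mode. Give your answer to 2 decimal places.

Modal class: 45 – <50 (highest frequency 25).
d₁ = 25 − 17 = 8, d₂ = 25 − 16 = 9
Mode ≈ 45 + (8/(8+9)) × 5 = 45 + 2.3529 = 47.3529

47.35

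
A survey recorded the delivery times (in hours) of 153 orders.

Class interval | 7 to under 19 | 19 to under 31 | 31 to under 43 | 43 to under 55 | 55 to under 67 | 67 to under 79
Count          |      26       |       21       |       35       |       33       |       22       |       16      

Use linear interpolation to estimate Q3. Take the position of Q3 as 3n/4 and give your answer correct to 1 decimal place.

Cumulative frequencies: 26, 47, 82, 115, 137, 153
n = 153; position = 3n/4 = 114.75.
This falls in the class 43 to under 55: L = 43, F = 82, f = 33, h = 12.
Upper quartile ≈ 43 + ((114.75 − 82) / 33) × 12 = 54.9091

54.9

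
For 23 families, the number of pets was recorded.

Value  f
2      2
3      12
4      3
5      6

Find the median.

Cumulative frequencies: 2, 14, 17, 23
n = 23, so the median is the value in position (n+1)/2 = 12.
Position 12 falls at value 3.

3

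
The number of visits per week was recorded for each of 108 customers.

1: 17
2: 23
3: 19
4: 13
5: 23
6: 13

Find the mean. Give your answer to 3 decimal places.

3.380

Values: 1, 2, 3, 4, 5, 6
Σfx = 17×1 + 23×2 + 19×3 + 13×4 + 23×5 + 13×6 = 365
n = Σf = 108
Mean = 365 / 108 = 3.3796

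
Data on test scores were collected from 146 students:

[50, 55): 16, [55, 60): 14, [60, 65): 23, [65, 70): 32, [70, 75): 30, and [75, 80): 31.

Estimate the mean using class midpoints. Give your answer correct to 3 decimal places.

67.260

Midpoints: 52.5, 57.5, 62.5, 67.5, 72.5, 77.5
Σfm = 16×52.5 + 14×57.5 + 23×62.5 + 32×67.5 + 30×72.5 + 31×77.5 = 9820
n = Σf = 146
Mean = 9820 / 146 = 67.2603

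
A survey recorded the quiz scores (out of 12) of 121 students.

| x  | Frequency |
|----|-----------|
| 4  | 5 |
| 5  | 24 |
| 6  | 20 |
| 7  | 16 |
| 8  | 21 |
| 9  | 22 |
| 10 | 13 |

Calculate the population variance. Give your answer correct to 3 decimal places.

3.168

Values: 4, 5, 6, 7, 8, 9, 10
n = 121, Σfx = 868, mean = 7.1736
Σfx² = 6610
Σf(x − x̄)² = Σfx² − (Σfx)²/n = 6610 − 868²/121 = 383.3554
Population variance = 383.3554 / 121 = 3.1682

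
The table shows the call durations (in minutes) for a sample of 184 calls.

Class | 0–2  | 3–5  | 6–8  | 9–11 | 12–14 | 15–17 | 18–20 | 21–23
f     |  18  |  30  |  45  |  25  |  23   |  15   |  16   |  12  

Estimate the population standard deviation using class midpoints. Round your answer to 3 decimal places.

Midpoints: 1, 4, 7, 10, 13, 16, 19, 22
n = 184, Σfm = 1810, mean = 9.8370
Σfm² = 24514
Σf(m − x̄)² = Σfm² − (Σfm)²/n = 24514 − 1810²/184 = 6709.1087
Population variance = 6709.1087 / 184 = 36.4625
Standard deviation = √36.4625 = 6.0384

6.038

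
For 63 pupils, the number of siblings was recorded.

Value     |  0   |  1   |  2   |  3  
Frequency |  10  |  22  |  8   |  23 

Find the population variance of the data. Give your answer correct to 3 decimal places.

1.258

Values: 0, 1, 2, 3
n = 63, Σfx = 107, mean = 1.6984
Σfx² = 261
Σf(x − x̄)² = Σfx² − (Σfx)²/n = 261 − 107²/63 = 79.2698
Population variance = 79.2698 / 63 = 1.2583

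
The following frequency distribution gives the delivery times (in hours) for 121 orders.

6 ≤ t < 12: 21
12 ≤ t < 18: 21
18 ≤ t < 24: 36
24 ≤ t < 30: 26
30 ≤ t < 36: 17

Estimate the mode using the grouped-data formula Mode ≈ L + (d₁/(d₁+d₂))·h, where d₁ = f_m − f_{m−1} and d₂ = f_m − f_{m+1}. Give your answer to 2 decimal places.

21.60

Modal class: 18 ≤ t < 24 (highest frequency 36).
d₁ = 36 − 21 = 15, d₂ = 36 − 26 = 10
Mode ≈ 18 + (15/(15+10)) × 6 = 18 + 3.6000 = 21.6000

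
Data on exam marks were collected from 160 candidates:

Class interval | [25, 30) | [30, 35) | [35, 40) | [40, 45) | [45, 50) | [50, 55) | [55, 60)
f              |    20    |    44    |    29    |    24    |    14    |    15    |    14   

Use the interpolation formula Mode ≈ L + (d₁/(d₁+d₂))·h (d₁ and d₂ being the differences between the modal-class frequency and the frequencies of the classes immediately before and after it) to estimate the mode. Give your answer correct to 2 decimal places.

33.08

Modal class: [30, 35) (highest frequency 44).
d₁ = 44 − 20 = 24, d₂ = 44 − 29 = 15
Mode ≈ 30 + (24/(24+15)) × 5 = 30 + 3.0769 = 33.0769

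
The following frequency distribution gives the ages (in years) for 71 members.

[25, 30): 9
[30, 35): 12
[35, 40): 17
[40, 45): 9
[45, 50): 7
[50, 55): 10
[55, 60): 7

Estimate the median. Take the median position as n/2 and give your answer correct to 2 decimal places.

Cumulative frequencies: 9, 21, 38, 47, 54, 64, 71
n = 71; position = n/2 = 35.5.
This falls in the class [35, 40): L = 35, F = 21, f = 17, h = 5.
Median ≈ 35 + ((35.5 − 21) / 17) × 5 = 39.2647

39.26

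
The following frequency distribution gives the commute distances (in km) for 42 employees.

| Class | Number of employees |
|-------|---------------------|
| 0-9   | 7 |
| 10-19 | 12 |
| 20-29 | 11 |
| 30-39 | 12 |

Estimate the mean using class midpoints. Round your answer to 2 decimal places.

21.17

Midpoints: 4.5, 14.5, 24.5, 34.5
Σfm = 7×4.5 + 12×14.5 + 11×24.5 + 12×34.5 = 889
n = Σf = 42
Mean = 889 / 42 = 21.1667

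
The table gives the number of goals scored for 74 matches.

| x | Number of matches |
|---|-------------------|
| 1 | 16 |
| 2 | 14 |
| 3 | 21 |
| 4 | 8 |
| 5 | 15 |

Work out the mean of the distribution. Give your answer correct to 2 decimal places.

2.89

Values: 1, 2, 3, 4, 5
Σfx = 16×1 + 14×2 + 21×3 + 8×4 + 15×5 = 214
n = Σf = 74
Mean = 214 / 74 = 2.8919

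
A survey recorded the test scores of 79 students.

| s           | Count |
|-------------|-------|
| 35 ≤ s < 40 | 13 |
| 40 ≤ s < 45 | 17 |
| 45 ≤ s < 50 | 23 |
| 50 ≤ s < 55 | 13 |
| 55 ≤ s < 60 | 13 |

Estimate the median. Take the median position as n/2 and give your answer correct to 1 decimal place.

47.1

Cumulative frequencies: 13, 30, 53, 66, 79
n = 79; position = n/2 = 39.5.
This falls in the class 45 ≤ s < 50: L = 45, F = 30, f = 23, h = 5.
Median ≈ 45 + ((39.5 − 30) / 23) × 5 = 47.0652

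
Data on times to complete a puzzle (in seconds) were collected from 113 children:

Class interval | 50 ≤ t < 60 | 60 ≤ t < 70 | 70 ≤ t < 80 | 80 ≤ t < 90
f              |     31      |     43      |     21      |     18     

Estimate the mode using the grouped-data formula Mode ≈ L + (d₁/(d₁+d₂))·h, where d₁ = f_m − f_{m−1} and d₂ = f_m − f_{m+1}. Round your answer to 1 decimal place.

Modal class: 60 ≤ t < 70 (highest frequency 43).
d₁ = 43 − 31 = 12, d₂ = 43 − 21 = 22
Mode ≈ 60 + (12/(12+22)) × 10 = 60 + 3.5294 = 63.5294

63.5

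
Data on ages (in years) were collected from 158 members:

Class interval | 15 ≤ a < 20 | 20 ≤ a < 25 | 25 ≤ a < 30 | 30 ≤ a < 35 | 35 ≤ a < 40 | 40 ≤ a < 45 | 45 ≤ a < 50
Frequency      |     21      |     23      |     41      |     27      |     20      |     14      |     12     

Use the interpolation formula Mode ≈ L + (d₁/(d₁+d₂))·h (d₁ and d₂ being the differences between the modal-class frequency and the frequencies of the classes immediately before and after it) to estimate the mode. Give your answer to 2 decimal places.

Modal class: 25 ≤ a < 30 (highest frequency 41).
d₁ = 41 − 23 = 18, d₂ = 41 − 27 = 14
Mode ≈ 25 + (18/(18+14)) × 5 = 25 + 2.8125 = 27.8125

27.81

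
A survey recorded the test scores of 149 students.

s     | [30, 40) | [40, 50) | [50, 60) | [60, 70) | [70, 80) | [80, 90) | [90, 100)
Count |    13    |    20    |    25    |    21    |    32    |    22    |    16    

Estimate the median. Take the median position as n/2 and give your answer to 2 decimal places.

Cumulative frequencies: 13, 33, 58, 79, 111, 133, 149
n = 149; position = n/2 = 74.5.
This falls in the class [60, 70): L = 60, F = 58, f = 21, h = 10.
Median ≈ 60 + ((74.5 − 58) / 21) × 10 = 67.8571

67.86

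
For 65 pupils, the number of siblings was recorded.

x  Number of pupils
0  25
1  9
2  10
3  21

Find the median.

Cumulative frequencies: 25, 34, 44, 65
n = 65, so the median is the value in position (n+1)/2 = 33.
Position 33 falls at value 1.

1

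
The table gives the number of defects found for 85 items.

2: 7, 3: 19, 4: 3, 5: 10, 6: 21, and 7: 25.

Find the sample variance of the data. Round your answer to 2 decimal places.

3.12

Values: 2, 3, 4, 5, 6, 7
n = 85, Σfx = 434, mean = 5.1059
Σfx² = 2478
Σf(x − x̄)² = Σfx² − (Σfx)²/n = 2478 − 434²/85 = 262.0471
Sample variance = 262.0471 / 84 = 3.1196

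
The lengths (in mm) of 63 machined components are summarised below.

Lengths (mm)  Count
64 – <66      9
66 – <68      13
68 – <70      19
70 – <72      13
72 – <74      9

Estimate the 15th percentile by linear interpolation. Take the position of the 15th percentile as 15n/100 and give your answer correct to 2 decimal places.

66.07

Cumulative frequencies: 9, 22, 41, 54, 63
n = 63; position = 15n/100 = 9.45.
This falls in the class 66 – <68: L = 66, F = 9, f = 13, h = 2.
15th percentile ≈ 66 + ((9.45 − 9) / 13) × 2 = 66.0692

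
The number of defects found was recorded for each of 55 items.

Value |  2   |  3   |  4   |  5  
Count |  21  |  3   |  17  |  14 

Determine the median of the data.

4

Cumulative frequencies: 21, 24, 41, 55
n = 55, so the median is the value in position (n+1)/2 = 28.
Position 28 falls at value 4.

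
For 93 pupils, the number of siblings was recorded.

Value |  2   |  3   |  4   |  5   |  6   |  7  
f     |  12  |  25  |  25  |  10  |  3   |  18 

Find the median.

Cumulative frequencies: 12, 37, 62, 72, 75, 93
n = 93, so the median is the value in position (n+1)/2 = 47.
Position 47 falls at value 4.

4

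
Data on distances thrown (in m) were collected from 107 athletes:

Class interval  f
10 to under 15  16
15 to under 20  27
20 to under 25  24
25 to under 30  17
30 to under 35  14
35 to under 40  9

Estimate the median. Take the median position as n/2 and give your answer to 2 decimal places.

Cumulative frequencies: 16, 43, 67, 84, 98, 107
n = 107; position = n/2 = 53.5.
This falls in the class 20 to under 25: L = 20, F = 43, f = 24, h = 5.
Median ≈ 20 + ((53.5 − 43) / 24) × 5 = 22.1875

22.19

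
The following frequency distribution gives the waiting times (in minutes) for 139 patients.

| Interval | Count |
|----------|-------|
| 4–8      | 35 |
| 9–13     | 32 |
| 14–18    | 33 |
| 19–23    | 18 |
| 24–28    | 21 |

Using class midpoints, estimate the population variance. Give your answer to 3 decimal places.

46.998

Midpoints: 6, 11, 16, 21, 26
n = 139, Σfm = 2014, mean = 14.4892
Σfm² = 35714
Σf(m − x̄)² = Σfm² − (Σfm)²/n = 35714 − 2014²/139 = 6532.7338
Population variance = 6532.7338 / 139 = 46.9981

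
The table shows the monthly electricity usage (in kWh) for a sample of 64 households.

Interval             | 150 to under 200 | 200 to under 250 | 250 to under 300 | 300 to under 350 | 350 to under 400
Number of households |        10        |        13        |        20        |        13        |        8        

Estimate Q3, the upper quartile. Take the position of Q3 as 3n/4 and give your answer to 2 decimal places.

Cumulative frequencies: 10, 23, 43, 56, 64
n = 64; position = 3n/4 = 48.
This falls in the class 300 to under 350: L = 300, F = 43, f = 13, h = 50.
Upper quartile ≈ 300 + ((48 − 43) / 13) × 50 = 319.2308

319.23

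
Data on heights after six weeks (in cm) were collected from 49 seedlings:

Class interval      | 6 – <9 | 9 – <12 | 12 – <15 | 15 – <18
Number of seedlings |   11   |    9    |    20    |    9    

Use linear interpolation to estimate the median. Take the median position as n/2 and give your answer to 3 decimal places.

Cumulative frequencies: 11, 20, 40, 49
n = 49; position = n/2 = 24.5.
This falls in the class 12 – <15: L = 12, F = 20, f = 20, h = 3.
Median ≈ 12 + ((24.5 − 20) / 20) × 3 = 12.6750

12.675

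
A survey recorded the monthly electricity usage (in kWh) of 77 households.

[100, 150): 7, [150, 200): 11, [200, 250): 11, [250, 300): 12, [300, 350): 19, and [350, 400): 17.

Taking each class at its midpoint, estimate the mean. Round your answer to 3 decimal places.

Midpoints: 125, 175, 225, 275, 325, 375
Σfm = 7×125 + 11×175 + 11×225 + 12×275 + 19×325 + 17×375 = 21125
n = Σf = 77
Mean = 21125 / 77 = 274.3506

274.351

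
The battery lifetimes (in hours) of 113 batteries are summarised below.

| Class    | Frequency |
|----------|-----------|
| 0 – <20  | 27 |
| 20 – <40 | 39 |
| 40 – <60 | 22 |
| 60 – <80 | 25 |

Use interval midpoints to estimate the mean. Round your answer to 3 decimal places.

Midpoints: 10, 30, 50, 70
Σfm = 27×10 + 39×30 + 22×50 + 25×70 = 4290
n = Σf = 113
Mean = 4290 / 113 = 37.9646

37.965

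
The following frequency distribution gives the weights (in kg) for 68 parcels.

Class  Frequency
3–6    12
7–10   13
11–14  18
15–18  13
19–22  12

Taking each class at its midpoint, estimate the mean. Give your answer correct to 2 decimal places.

12.50

Midpoints: 4.5, 8.5, 12.5, 16.5, 20.5
Σfm = 12×4.5 + 13×8.5 + 18×12.5 + 13×16.5 + 12×20.5 = 850
n = Σf = 68
Mean = 850 / 68 = 12.5000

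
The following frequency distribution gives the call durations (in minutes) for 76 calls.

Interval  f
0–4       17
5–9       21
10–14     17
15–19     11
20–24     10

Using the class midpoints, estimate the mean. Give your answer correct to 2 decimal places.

Midpoints: 2, 7, 12, 17, 22
Σfm = 17×2 + 21×7 + 17×12 + 11×17 + 10×22 = 792
n = Σf = 76
Mean = 792 / 76 = 10.4211

10.42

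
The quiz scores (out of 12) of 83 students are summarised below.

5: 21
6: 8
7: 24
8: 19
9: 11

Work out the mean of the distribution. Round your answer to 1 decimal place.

6.9

Values: 5, 6, 7, 8, 9
Σfx = 21×5 + 8×6 + 24×7 + 19×8 + 11×9 = 572
n = Σf = 83
Mean = 572 / 83 = 6.8916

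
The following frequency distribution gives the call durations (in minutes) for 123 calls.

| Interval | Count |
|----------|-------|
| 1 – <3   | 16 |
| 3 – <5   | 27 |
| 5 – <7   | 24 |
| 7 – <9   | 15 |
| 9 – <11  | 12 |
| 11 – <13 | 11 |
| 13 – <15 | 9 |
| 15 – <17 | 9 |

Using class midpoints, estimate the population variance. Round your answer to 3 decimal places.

17.891

Midpoints: 2, 4, 6, 8, 10, 12, 14, 16
n = 123, Σfm = 926, mean = 7.5285
Σfm² = 9172
Σf(m − x̄)² = Σfm² − (Σfm)²/n = 9172 − 926²/123 = 2200.6504
Population variance = 2200.6504 / 123 = 17.8915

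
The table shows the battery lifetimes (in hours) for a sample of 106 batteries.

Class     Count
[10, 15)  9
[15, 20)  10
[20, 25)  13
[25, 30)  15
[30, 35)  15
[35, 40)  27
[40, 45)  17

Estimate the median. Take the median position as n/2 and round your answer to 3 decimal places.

Cumulative frequencies: 9, 19, 32, 47, 62, 89, 106
n = 106; position = n/2 = 53.
This falls in the class [30, 35): L = 30, F = 47, f = 15, h = 5.
Median ≈ 30 + ((53 − 47) / 15) × 5 = 32.0000

32.000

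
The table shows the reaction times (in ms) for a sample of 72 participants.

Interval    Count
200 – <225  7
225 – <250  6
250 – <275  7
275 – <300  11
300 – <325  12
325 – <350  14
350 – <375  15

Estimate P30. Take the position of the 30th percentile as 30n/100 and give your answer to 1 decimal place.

278.6

Cumulative frequencies: 7, 13, 20, 31, 43, 57, 72
n = 72; position = 30n/100 = 21.6.
This falls in the class 275 – <300: L = 275, F = 20, f = 11, h = 25.
30th percentile ≈ 275 + ((21.6 − 20) / 11) × 25 = 278.6364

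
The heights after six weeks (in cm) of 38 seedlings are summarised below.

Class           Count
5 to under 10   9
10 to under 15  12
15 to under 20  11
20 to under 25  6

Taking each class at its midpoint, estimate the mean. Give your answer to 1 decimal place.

Midpoints: 7.5, 12.5, 17.5, 22.5
Σfm = 9×7.5 + 12×12.5 + 11×17.5 + 6×22.5 = 545
n = Σf = 38
Mean = 545 / 38 = 14.3421

14.3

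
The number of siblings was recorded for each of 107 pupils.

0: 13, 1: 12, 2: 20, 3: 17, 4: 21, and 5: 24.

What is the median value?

3

Cumulative frequencies: 13, 25, 45, 62, 83, 107
n = 107, so the median is the value in position (n+1)/2 = 54.
Position 54 falls at value 3.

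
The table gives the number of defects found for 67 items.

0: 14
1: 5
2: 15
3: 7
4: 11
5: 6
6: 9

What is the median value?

Cumulative frequencies: 14, 19, 34, 41, 52, 58, 67
n = 67, so the median is the value in position (n+1)/2 = 34.
Position 34 falls at value 2.

2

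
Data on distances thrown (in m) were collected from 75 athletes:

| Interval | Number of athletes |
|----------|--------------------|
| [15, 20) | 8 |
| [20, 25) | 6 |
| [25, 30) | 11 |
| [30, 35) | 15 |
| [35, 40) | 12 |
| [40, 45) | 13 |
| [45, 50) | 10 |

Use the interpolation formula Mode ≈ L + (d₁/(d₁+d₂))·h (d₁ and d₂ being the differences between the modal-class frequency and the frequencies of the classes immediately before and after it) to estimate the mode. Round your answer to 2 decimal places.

Modal class: [30, 35) (highest frequency 15).
d₁ = 15 − 11 = 4, d₂ = 15 − 12 = 3
Mode ≈ 30 + (4/(4+3)) × 5 = 30 + 2.8571 = 32.8571

32.86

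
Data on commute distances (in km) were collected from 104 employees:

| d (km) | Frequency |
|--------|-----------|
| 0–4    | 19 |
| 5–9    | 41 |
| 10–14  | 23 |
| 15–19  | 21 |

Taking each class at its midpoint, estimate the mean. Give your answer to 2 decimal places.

Midpoints: 2, 7, 12, 17
Σfm = 19×2 + 41×7 + 23×12 + 21×17 = 958
n = Σf = 104
Mean = 958 / 104 = 9.2115

9.21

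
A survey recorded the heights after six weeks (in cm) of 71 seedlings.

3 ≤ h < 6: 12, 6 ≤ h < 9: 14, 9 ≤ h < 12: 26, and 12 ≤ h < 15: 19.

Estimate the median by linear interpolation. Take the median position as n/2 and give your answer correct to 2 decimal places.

10.10

Cumulative frequencies: 12, 26, 52, 71
n = 71; position = n/2 = 35.5.
This falls in the class 9 ≤ h < 12: L = 9, F = 26, f = 26, h = 3.
Median ≈ 9 + ((35.5 − 26) / 26) × 3 = 10.0962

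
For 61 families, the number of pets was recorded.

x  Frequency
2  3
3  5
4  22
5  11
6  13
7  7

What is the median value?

5

Cumulative frequencies: 3, 8, 30, 41, 54, 61
n = 61, so the median is the value in position (n+1)/2 = 31.
Position 31 falls at value 5.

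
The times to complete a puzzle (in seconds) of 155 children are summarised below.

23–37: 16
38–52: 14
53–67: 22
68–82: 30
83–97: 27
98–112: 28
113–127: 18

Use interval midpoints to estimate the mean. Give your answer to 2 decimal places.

78.77

Midpoints: 30, 45, 60, 75, 90, 105, 120
Σfm = 16×30 + 14×45 + 22×60 + 30×75 + 27×90 + 28×105 + 18×120 = 12210
n = Σf = 155
Mean = 12210 / 155 = 78.7742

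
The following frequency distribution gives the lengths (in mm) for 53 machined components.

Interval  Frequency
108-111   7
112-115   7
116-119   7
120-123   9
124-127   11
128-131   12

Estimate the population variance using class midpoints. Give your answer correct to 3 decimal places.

47.117

Midpoints: 109.5, 113.5, 117.5, 121.5, 125.5, 129.5
n = 53, Σfm = 6411.5, mean = 120.9717
Σfm² = 778107.25
Σf(m − x̄)² = Σfm² − (Σfm)²/n = 778107.25 − 6411.5²/53 = 2497.2075
Population variance = 2497.2075 / 53 = 47.1171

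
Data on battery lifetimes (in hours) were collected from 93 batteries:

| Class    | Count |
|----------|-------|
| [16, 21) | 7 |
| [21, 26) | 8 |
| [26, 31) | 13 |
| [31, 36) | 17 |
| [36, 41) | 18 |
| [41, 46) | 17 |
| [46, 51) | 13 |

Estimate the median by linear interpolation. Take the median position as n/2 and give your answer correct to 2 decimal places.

36.42

Cumulative frequencies: 7, 15, 28, 45, 63, 80, 93
n = 93; position = n/2 = 46.5.
This falls in the class [36, 41): L = 36, F = 45, f = 18, h = 5.
Median ≈ 36 + ((46.5 − 45) / 18) × 5 = 36.4167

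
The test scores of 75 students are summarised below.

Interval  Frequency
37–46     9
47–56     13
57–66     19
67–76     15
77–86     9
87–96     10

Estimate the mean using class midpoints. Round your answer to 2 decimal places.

Midpoints: 41.5, 51.5, 61.5, 71.5, 81.5, 91.5
Σfm = 9×41.5 + 13×51.5 + 19×61.5 + 15×71.5 + 9×81.5 + 10×91.5 = 4932.5
n = Σf = 75
Mean = 4932.5 / 75 = 65.7667

65.77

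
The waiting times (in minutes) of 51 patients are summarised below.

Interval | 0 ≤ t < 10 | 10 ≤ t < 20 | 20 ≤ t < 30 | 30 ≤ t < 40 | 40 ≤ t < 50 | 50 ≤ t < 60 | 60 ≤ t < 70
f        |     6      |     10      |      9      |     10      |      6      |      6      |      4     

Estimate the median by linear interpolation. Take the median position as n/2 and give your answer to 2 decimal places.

Cumulative frequencies: 6, 16, 25, 35, 41, 47, 51
n = 51; position = n/2 = 25.5.
This falls in the class 30 ≤ t < 40: L = 30, F = 25, f = 10, h = 10.
Median ≈ 30 + ((25.5 − 25) / 10) × 10 = 30.5000

30.50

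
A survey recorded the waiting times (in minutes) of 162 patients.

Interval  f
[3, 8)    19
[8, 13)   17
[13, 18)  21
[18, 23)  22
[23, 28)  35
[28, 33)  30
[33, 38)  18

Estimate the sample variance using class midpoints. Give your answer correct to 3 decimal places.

88.284

Midpoints: 5.5, 10.5, 15.5, 20.5, 25.5, 30.5, 35.5
n = 162, Σfm = 3506, mean = 21.6420
Σfm² = 90090.5
Σf(m − x̄)² = Σfm² − (Σfm)²/n = 90090.5 − 3506²/162 = 14213.7346
Sample variance = 14213.7346 / 161 = 88.2841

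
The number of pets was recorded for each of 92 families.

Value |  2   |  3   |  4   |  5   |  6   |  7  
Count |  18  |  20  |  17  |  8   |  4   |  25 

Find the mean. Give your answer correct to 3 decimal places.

Values: 2, 3, 4, 5, 6, 7
Σfx = 18×2 + 20×3 + 17×4 + 8×5 + 4×6 + 25×7 = 403
n = Σf = 92
Mean = 403 / 92 = 4.3804

4.380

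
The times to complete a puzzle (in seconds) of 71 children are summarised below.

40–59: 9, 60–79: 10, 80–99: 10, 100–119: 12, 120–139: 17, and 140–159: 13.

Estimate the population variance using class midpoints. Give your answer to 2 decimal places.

Midpoints: 49.5, 69.5, 89.5, 109.5, 129.5, 149.5
n = 71, Σfm = 7494.5, mean = 105.5563
Σfm² = 869987.75
Σf(m − x̄)² = Σfm² − (Σfm)²/n = 869987.75 − 7494.5²/71 = 78895.7746
Population variance = 78895.7746 / 71 = 1111.2081

1111.21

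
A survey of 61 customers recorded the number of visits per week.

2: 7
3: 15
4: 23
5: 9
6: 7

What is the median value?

Cumulative frequencies: 7, 22, 45, 54, 61
n = 61, so the median is the value in position (n+1)/2 = 31.
Position 31 falls at value 4.

4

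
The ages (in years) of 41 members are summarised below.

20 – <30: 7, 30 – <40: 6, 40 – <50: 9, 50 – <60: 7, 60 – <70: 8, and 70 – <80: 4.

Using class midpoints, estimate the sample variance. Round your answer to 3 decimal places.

258.780

Midpoints: 25, 35, 45, 55, 65, 75
n = 41, Σfm = 1995, mean = 48.6585
Σfm² = 107425
Σf(m − x̄)² = Σfm² − (Σfm)²/n = 107425 − 1995²/41 = 10351.2195
Sample variance = 10351.2195 / 40 = 258.7805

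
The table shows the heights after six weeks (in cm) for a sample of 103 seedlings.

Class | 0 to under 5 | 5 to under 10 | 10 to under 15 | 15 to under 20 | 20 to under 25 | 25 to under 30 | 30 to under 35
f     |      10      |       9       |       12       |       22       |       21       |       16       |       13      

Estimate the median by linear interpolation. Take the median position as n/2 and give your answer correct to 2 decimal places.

19.66

Cumulative frequencies: 10, 19, 31, 53, 74, 90, 103
n = 103; position = n/2 = 51.5.
This falls in the class 15 to under 20: L = 15, F = 31, f = 22, h = 5.
Median ≈ 15 + ((51.5 − 31) / 22) × 5 = 19.6591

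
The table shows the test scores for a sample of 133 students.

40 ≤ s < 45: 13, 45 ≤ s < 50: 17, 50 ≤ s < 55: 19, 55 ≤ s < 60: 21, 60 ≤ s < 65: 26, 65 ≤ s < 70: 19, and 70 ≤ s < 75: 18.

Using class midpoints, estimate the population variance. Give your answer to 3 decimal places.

87.015

Midpoints: 42.5, 47.5, 52.5, 57.5, 62.5, 67.5, 72.5
n = 133, Σfm = 7777.5, mean = 58.4774
Σfm² = 466381.25
Σf(m − x̄)² = Σfm² − (Σfm)²/n = 466381.25 − 7777.5²/133 = 11572.9323
Population variance = 11572.9323 / 133 = 87.0145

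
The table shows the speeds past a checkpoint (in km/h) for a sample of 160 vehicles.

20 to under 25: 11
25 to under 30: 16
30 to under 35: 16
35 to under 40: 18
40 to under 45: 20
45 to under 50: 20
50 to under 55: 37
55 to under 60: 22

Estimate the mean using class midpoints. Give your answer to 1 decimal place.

43.1

Midpoints: 22.5, 27.5, 32.5, 37.5, 42.5, 47.5, 52.5, 57.5
Σfm = 11×22.5 + 16×27.5 + 16×32.5 + 18×37.5 + 20×42.5 + 20×47.5 + 37×52.5 + 22×57.5 = 6890
n = Σf = 160
Mean = 6890 / 160 = 43.0625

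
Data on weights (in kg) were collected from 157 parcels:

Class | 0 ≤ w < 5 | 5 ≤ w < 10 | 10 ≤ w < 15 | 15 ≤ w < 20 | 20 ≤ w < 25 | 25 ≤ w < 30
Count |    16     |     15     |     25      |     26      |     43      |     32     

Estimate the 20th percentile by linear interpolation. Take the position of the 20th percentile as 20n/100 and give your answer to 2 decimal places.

10.08

Cumulative frequencies: 16, 31, 56, 82, 125, 157
n = 157; position = 20n/100 = 31.4.
This falls in the class 10 ≤ w < 15: L = 10, F = 31, f = 25, h = 5.
20th percentile ≈ 10 + ((31.4 − 31) / 25) × 5 = 10.0800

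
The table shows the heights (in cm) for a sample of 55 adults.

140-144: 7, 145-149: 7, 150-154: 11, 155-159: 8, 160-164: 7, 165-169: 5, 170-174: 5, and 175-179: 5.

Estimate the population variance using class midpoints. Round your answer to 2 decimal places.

Midpoints: 142, 147, 152, 157, 162, 167, 172, 177
n = 55, Σfm = 8665, mean = 157.5455
Σfm² = 1371465
Σf(m − x̄)² = Σfm² − (Σfm)²/n = 1371465 − 8665²/55 = 6333.6364
Population variance = 6333.6364 / 55 = 115.1570

115.16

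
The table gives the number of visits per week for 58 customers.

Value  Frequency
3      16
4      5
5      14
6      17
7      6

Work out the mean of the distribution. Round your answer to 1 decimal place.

Values: 3, 4, 5, 6, 7
Σfx = 16×3 + 5×4 + 14×5 + 17×6 + 6×7 = 282
n = Σf = 58
Mean = 282 / 58 = 4.8621

4.9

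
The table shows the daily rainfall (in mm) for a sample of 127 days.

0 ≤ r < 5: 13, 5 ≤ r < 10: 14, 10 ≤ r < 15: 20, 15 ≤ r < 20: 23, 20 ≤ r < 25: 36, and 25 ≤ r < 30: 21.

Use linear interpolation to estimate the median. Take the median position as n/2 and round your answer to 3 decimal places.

Cumulative frequencies: 13, 27, 47, 70, 106, 127
n = 127; position = n/2 = 63.5.
This falls in the class 15 ≤ r < 20: L = 15, F = 47, f = 23, h = 5.
Median ≈ 15 + ((63.5 − 47) / 23) × 5 = 18.5870

18.587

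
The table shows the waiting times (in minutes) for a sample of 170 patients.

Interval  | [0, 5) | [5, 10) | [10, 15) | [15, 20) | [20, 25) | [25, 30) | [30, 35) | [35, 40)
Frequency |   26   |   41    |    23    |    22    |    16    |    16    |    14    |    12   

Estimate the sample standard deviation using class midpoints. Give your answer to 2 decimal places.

Midpoints: 2.5, 7.5, 12.5, 17.5, 22.5, 27.5, 32.5, 37.5
n = 170, Σfm = 2750, mean = 16.1765
Σfm² = 64662.5
Σf(m − x̄)² = Σfm² − (Σfm)²/n = 64662.5 − 2750²/170 = 20177.2059
Sample variance = 20177.2059 / 169 = 119.3918
Standard deviation = √119.3918 = 10.9267

10.93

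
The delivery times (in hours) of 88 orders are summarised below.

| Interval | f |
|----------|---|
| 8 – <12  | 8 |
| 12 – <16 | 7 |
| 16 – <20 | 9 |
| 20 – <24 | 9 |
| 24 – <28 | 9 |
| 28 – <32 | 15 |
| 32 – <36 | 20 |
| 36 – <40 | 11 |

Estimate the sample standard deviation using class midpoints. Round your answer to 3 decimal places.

Midpoints: 10, 14, 18, 22, 26, 30, 34, 38
n = 88, Σfm = 2320, mean = 26.3636
Σfm² = 68032
Σf(m − x̄)² = Σfm² − (Σfm)²/n = 68032 − 2320²/88 = 6868.3636
Sample variance = 6868.3636 / 87 = 78.9467
Standard deviation = √78.9467 = 8.8852

8.885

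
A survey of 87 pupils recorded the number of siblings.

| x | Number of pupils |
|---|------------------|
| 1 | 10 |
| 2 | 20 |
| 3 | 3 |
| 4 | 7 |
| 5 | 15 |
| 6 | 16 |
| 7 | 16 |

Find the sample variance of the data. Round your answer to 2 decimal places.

Values: 1, 2, 3, 4, 5, 6, 7
n = 87, Σfx = 370, mean = 4.2529
Σfx² = 1964
Σf(x − x̄)² = Σfx² − (Σfx)²/n = 1964 − 370²/87 = 390.4368
Sample variance = 390.4368 / 86 = 4.5400

4.54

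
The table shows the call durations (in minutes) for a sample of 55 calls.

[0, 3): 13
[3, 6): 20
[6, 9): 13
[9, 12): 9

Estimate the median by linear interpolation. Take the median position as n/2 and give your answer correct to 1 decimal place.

5.2

Cumulative frequencies: 13, 33, 46, 55
n = 55; position = n/2 = 27.5.
This falls in the class [3, 6): L = 3, F = 13, f = 20, h = 3.
Median ≈ 3 + ((27.5 − 13) / 20) × 3 = 5.1750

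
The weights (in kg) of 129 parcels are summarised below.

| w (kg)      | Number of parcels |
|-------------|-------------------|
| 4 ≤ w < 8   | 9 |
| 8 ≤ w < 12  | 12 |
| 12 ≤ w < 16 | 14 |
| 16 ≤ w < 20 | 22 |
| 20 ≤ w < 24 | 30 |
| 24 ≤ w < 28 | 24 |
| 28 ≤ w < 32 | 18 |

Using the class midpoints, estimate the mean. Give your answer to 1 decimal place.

20.1

Midpoints: 6, 10, 14, 18, 22, 26, 30
Σfm = 9×6 + 12×10 + 14×14 + 22×18 + 30×22 + 24×26 + 18×30 = 2590
n = Σf = 129
Mean = 2590 / 129 = 20.0775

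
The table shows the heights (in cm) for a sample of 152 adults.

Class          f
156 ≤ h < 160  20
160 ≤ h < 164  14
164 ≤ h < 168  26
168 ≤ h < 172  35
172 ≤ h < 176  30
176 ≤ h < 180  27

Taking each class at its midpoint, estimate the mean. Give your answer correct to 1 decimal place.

Midpoints: 158, 162, 166, 170, 174, 178
Σfm = 20×158 + 14×162 + 26×166 + 35×170 + 30×174 + 27×178 = 25720
n = Σf = 152
Mean = 25720 / 152 = 169.2105

169.2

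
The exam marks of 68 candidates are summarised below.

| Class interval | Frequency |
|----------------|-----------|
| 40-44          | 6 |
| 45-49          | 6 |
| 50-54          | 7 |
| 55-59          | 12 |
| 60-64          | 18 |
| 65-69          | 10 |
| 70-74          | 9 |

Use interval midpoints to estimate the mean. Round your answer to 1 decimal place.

Midpoints: 42, 47, 52, 57, 62, 67, 72
Σfm = 6×42 + 6×47 + 7×52 + 12×57 + 18×62 + 10×67 + 9×72 = 4016
n = Σf = 68
Mean = 4016 / 68 = 59.0588

59.1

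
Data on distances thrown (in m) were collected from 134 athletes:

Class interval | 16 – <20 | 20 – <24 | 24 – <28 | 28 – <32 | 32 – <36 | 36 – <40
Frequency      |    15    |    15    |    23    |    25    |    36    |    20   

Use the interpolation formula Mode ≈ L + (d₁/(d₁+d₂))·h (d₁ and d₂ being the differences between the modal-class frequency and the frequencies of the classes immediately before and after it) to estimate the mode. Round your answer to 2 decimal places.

Modal class: 32 – <36 (highest frequency 36).
d₁ = 36 − 25 = 11, d₂ = 36 − 20 = 16
Mode ≈ 32 + (11/(11+16)) × 4 = 32 + 1.6296 = 33.6296

33.63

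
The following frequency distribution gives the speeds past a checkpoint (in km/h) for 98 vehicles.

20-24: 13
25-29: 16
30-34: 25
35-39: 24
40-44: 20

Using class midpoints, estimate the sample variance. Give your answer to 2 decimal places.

Midpoints: 22, 27, 32, 37, 42
n = 98, Σfm = 3246, mean = 33.1224
Σfm² = 111692
Σf(m − x̄)² = Σfm² − (Σfm)²/n = 111692 − 3246²/98 = 4176.5306
Sample variance = 4176.5306 / 97 = 43.0570

43.06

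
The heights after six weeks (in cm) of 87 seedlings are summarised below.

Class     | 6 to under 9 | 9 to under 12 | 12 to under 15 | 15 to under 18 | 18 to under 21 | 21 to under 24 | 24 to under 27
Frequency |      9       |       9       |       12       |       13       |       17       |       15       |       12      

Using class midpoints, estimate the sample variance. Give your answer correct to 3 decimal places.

Midpoints: 7.5, 10.5, 13.5, 16.5, 19.5, 22.5, 25.5
n = 87, Σfm = 1513.5, mean = 17.3966
Σfm² = 29085.75
Σf(m − x̄)² = Σfm² − (Σfm)²/n = 29085.75 − 1513.5²/87 = 2756.0690
Sample variance = 2756.0690 / 86 = 32.0473

32.047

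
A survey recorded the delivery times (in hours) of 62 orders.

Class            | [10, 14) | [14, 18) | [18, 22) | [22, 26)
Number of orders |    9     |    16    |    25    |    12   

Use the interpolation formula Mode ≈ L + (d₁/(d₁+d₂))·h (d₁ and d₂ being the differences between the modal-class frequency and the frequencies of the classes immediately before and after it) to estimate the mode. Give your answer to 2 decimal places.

Modal class: [18, 22) (highest frequency 25).
d₁ = 25 − 16 = 9, d₂ = 25 − 12 = 13
Mode ≈ 18 + (9/(9+13)) × 4 = 18 + 1.6364 = 19.6364

19.64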